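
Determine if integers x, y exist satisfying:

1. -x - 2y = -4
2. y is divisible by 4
Yes

Take x = 4, y = 0. Substituting into each constraint:
  (1) (-4) - 2(0) = -4 ✓
  (2) 0 = 4 × 0, remainder 0 ✓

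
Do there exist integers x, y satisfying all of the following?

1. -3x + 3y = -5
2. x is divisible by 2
No

Even the single constraint (-3x + 3y = -5) is infeasible over the integers.

  - -3x + 3y = -5: every term on the left is divisible by 3, so the LHS ≡ 0 (mod 3), but the RHS -5 is not — no integer solution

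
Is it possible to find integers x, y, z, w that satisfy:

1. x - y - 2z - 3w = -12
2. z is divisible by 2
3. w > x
Yes

Take x = -1, y = 11, z = 0, w = 0. Substituting into each constraint:
  (1) (-1) + (-11) - 2(0) - 3(0) = -12 ✓
  (2) 0 = 2 × 0, remainder 0 ✓
  (3) 0 > -1 ✓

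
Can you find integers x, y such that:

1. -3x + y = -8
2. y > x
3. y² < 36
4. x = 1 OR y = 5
No

A contradictory subset is {-3x + y = -8, y > x, x = 1 OR y = 5}. No integer assignment can satisfy these jointly:

  - -3x + y = -8: is a linear equation tying the variables together
  - y > x: bounds one variable relative to another variable
  - x = 1 OR y = 5: forces a choice: either x = 1 or y = 5

Split on the disjunction (x = 1 OR y = 5):
  • If x = 1: the equation forces y = -5, giving (x, y) = (1, -5), which violates y > x.
  • If y = 5: with y = 5, every remaining term of the linear equation is divisible by 3, so the left side is ≡ 0 (mod 3); but the right side -13 ≡ 2 (mod 3). No integers can satisfy it.
Both branches are infeasible, so the system has no integer solution.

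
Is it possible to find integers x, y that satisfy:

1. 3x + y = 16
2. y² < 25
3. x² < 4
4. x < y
No

A contradictory subset is {3x + y = 16, y² < 25, x² < 4}. No integer assignment can satisfy these jointly:

  - 3x + y = 16: is a linear equation tying the variables together
  - y² < 25: restricts y to |y| ≤ 4
  - x² < 4: restricts x to |x| ≤ 1

Range argument: with x ∈ [-1, 1], y ∈ [-4, 4], the left side of the equation is at most 7, but the right side is 16 > 7. No integer solution exists.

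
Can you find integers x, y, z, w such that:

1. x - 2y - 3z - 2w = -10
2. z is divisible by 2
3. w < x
Yes

Take x = 0, y = 6, z = 0, w = -1. Substituting into each constraint:
  (1) 0 - 2(6) - 3(0) - 2(-1) = -10 ✓
  (2) 0 = 2 × 0, remainder 0 ✓
  (3) -1 < 0 ✓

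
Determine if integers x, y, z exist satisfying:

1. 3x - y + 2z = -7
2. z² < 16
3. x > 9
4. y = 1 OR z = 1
Yes

Take x = 10, y = 39, z = 1. Substituting into each constraint:
  (1) 3(10) + (-39) + 2(1) = -7 ✓
  (2) z² = (1)² = 1, and 1 < 16 ✓
  (3) 10 > 9 ✓
  (4) z = 1, target 1 ✓ (second branch holds)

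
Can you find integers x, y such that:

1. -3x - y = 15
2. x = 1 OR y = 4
Yes

Take x = 1, y = -18. Substituting into each constraint:
  (1) -3(1) + 18 = 15 ✓
  (2) x = 1, target 1 ✓ (first branch holds)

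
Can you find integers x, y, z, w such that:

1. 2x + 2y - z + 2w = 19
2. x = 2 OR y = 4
Yes

Take x = 0, y = 4, z = -11, w = 0. Substituting into each constraint:
  (1) 2(0) + 2(4) + 11 + 2(0) = 19 ✓
  (2) y = 4, target 4 ✓ (second branch holds)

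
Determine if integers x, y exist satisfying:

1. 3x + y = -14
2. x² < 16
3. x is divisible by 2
Yes

Take x = 0, y = -14. Substituting into each constraint:
  (1) 3(0) + (-14) = -14 ✓
  (2) x² = (0)² = 0, and 0 < 16 ✓
  (3) 0 = 2 × 0, remainder 0 ✓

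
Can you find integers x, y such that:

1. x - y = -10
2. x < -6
Yes

Take x = -10, y = 0. Substituting into each constraint:
  (1) (-10) + 0 = -10 ✓
  (2) -10 < -6 ✓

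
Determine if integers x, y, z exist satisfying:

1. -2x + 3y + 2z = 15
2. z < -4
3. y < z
Yes

Take x = -24, y = -7, z = -6. Substituting into each constraint:
  (1) -2(-24) + 3(-7) + 2(-6) = 15 ✓
  (2) -6 < -4 ✓
  (3) -7 < -6 ✓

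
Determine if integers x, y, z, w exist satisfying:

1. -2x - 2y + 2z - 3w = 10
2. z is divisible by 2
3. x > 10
Yes

Take x = 11, y = 0, z = -2, w = -12. Substituting into each constraint:
  (1) -2(11) - 2(0) + 2(-2) - 3(-12) = 10 ✓
  (2) -2 = 2 × -1, remainder 0 ✓
  (3) 11 > 10 ✓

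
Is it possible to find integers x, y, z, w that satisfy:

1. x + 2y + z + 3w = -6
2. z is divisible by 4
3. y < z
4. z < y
No

A contradictory subset is {y < z, z < y}. No integer assignment can satisfy these jointly:

  - y < z: bounds one variable relative to another variable
  - z < y: bounds one variable relative to another variable

Direct contradiction: z > y and y > z cannot both hold.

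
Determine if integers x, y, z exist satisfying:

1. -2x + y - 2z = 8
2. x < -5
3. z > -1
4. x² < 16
No

A contradictory subset is {x < -5, x² < 16}. No integer assignment can satisfy these jointly:

  - x < -5: bounds one variable relative to a constant
  - x² < 16: restricts x to |x| ≤ 3

Direct contradiction: the bounds on x require x ≥ -3 and x ≤ -6 simultaneously, which is empty.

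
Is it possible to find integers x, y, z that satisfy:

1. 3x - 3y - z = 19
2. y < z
Yes

Take x = 8, y = 1, z = 2. Substituting into each constraint:
  (1) 3(8) - 3(1) + (-2) = 19 ✓
  (2) 1 < 2 ✓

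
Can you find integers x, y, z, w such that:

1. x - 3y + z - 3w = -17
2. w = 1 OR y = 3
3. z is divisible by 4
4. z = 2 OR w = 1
Yes

Take x = -8, y = 2, z = 0, w = 1. Substituting into each constraint:
  (1) (-8) - 3(2) + 0 - 3(1) = -17 ✓
  (2) w = 1, target 1 ✓ (first branch holds)
  (3) 0 = 4 × 0, remainder 0 ✓
  (4) w = 1, target 1 ✓ (second branch holds)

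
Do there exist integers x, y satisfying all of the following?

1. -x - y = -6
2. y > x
Yes

Take x = 2, y = 4. Substituting into each constraint:
  (1) (-2) + (-4) = -6 ✓
  (2) 4 > 2 ✓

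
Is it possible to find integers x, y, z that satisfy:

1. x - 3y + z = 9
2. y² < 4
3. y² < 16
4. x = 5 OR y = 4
Yes

Take x = 5, y = 0, z = 4. Substituting into each constraint:
  (1) 5 - 3(0) + 4 = 9 ✓
  (2) y² = (0)² = 0, and 0 < 4 ✓
  (3) y² = (0)² = 0, and 0 < 16 ✓
  (4) x = 5, target 5 ✓ (first branch holds)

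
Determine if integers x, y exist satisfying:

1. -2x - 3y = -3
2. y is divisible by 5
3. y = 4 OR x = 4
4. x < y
No

A contradictory subset is {-2x - 3y = -3, y = 4 OR x = 4, x < y}. No integer assignment can satisfy these jointly:

  - -2x - 3y = -3: is a linear equation tying the variables together
  - y = 4 OR x = 4: forces a choice: either y = 4 or x = 4
  - x < y: bounds one variable relative to another variable

Split on the disjunction (y = 4 OR x = 4):
  • If y = 4: with y = 4, every remaining term of the linear equation is divisible by 2, so the left side is ≡ 0 (mod 2); but the right side 9 ≡ 1 (mod 2). No integers can satisfy it.
  • If x = 4: with x = 4, every remaining term of the linear equation is divisible by 3, so the left side is ≡ 0 (mod 3); but the right side 5 ≡ 2 (mod 3). No integers can satisfy it.
Both branches are infeasible, so the system has no integer solution.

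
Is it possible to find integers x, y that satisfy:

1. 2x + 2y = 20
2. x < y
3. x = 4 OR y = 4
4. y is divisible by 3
Yes

Take x = 4, y = 6. Substituting into each constraint:
  (1) 2(4) + 2(6) = 20 ✓
  (2) 4 < 6 ✓
  (3) x = 4, target 4 ✓ (first branch holds)
  (4) 6 = 3 × 2, remainder 0 ✓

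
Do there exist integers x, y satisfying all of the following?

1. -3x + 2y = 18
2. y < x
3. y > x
No

A contradictory subset is {y < x, y > x}. No integer assignment can satisfy these jointly:

  - y < x: bounds one variable relative to another variable
  - y > x: bounds one variable relative to another variable

Direct contradiction: x > y and y > x cannot both hold.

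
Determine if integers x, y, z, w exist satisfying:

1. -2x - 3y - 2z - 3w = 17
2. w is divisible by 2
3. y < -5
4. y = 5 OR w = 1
No

A contradictory subset is {w is divisible by 2, y < -5, y = 5 OR w = 1}. No integer assignment can satisfy these jointly:

  - w is divisible by 2: restricts w to multiples of 2
  - y < -5: bounds one variable relative to a constant
  - y = 5 OR w = 1: forces a choice: either y = 5 or w = 1

Split on the disjunction (y = 5 OR w = 1):
  • If y = 5: this contradicts the bound y ≤ -6.
  • If w = 1: this contradicts the divisibility constraint — 1 is not a multiple of 2.
Both branches are infeasible, so the system has no integer solution.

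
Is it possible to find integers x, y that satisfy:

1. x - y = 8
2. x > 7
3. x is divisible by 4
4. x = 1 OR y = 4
Yes

Take x = 12, y = 4. Substituting into each constraint:
  (1) 12 + (-4) = 8 ✓
  (2) 12 > 7 ✓
  (3) 12 = 4 × 3, remainder 0 ✓
  (4) y = 4, target 4 ✓ (second branch holds)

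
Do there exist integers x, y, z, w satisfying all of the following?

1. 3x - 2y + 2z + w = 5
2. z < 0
Yes

Take x = 0, y = 0, z = -1, w = 7. Substituting into each constraint:
  (1) 3(0) - 2(0) + 2(-1) + 7 = 5 ✓
  (2) -1 < 0 ✓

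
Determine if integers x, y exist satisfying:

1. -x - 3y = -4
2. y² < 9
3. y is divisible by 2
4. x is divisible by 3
No

A contradictory subset is {-x - 3y = -4, x is divisible by 3}. No integer assignment can satisfy these jointly:

  - -x - 3y = -4: is a linear equation tying the variables together
  - x is divisible by 3: restricts x to multiples of 3

Modular obstruction: writing x = 3x', every remaining term of the linear equation is divisible by 3, so the left side is ≡ 0 (mod 3); but the right side -4 ≡ 2 (mod 3). No integers can satisfy it.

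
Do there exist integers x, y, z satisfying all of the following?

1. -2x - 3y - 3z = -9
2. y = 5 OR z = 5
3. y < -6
Yes

Take x = 9, y = -8, z = 5. Substituting into each constraint:
  (1) -2(9) - 3(-8) - 3(5) = -9 ✓
  (2) z = 5, target 5 ✓ (second branch holds)
  (3) -8 < -6 ✓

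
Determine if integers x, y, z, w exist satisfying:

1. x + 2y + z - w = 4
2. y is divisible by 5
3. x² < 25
Yes

Take x = 4, y = 0, z = 0, w = 0. Substituting into each constraint:
  (1) 4 + 2(0) + 0 + 0 = 4 ✓
  (2) 0 = 5 × 0, remainder 0 ✓
  (3) x² = (4)² = 16, and 16 < 25 ✓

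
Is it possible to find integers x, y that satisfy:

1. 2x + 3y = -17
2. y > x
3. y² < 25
Yes

Take x = -4, y = -3. Substituting into each constraint:
  (1) 2(-4) + 3(-3) = -17 ✓
  (2) -3 > -4 ✓
  (3) y² = (-3)² = 9, and 9 < 25 ✓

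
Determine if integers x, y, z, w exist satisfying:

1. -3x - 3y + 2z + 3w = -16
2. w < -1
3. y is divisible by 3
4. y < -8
Yes

Take x = 13, y = -9, z = 1, w = -2. Substituting into each constraint:
  (1) -3(13) - 3(-9) + 2(1) + 3(-2) = -16 ✓
  (2) -2 < -1 ✓
  (3) -9 = 3 × -3, remainder 0 ✓
  (4) -9 < -8 ✓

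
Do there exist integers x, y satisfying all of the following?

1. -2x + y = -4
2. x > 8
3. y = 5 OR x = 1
No

The full constraint system is jointly infeasible over the integers. Each constraint and what it forces:

  - -2x + y = -4: is a linear equation tying the variables together
  - x > 8: bounds one variable relative to a constant
  - y = 5 OR x = 1: forces a choice: either y = 5 or x = 1

Split on the disjunction (y = 5 OR x = 1):
  • If y = 5: with y = 5, every remaining term of the linear equation is divisible by 2, so the left side is ≡ 0 (mod 2); but the right side -9 ≡ 1 (mod 2). No integers can satisfy it.
  • If x = 1: this contradicts the bound x ≥ 9.
Both branches are infeasible, so the system has no integer solution.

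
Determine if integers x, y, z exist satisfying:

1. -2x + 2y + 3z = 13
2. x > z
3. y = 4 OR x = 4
Yes

Take x = 4, y = 6, z = 3. Substituting into each constraint:
  (1) -2(4) + 2(6) + 3(3) = 13 ✓
  (2) 4 > 3 ✓
  (3) x = 4, target 4 ✓ (second branch holds)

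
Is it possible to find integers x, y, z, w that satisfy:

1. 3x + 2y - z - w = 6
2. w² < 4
Yes

Take x = 0, y = 3, z = 0, w = 0. Substituting into each constraint:
  (1) 3(0) + 2(3) + 0 + 0 = 6 ✓
  (2) w² = (0)² = 0, and 0 < 4 ✓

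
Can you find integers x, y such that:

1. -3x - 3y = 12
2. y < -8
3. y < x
Yes

Take x = 5, y = -9. Substituting into each constraint:
  (1) -3(5) - 3(-9) = 12 ✓
  (2) -9 < -8 ✓
  (3) -9 < 5 ✓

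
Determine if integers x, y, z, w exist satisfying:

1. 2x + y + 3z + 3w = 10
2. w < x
Yes

Take x = 1, y = 8, z = 0, w = 0. Substituting into each constraint:
  (1) 2(1) + 8 + 3(0) + 3(0) = 10 ✓
  (2) 0 < 1 ✓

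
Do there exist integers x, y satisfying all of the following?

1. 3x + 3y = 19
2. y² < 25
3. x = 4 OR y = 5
No

Even the single constraint (3x + 3y = 19) is infeasible over the integers.

  - 3x + 3y = 19: every term on the left is divisible by 3, so the LHS ≡ 0 (mod 3), but the RHS 19 is not — no integer solution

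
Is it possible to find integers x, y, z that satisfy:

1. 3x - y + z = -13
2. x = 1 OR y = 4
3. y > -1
Yes

Take x = 1, y = 16, z = 0. Substituting into each constraint:
  (1) 3(1) + (-16) + 0 = -13 ✓
  (2) x = 1, target 1 ✓ (first branch holds)
  (3) 16 > -1 ✓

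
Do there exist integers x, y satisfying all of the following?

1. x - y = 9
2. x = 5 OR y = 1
Yes

Take x = 10, y = 1. Substituting into each constraint:
  (1) 10 + (-1) = 9 ✓
  (2) y = 1, target 1 ✓ (second branch holds)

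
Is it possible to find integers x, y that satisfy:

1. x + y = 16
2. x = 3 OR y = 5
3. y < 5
No

The full constraint system is jointly infeasible over the integers. Each constraint and what it forces:

  - x + y = 16: is a linear equation tying the variables together
  - x = 3 OR y = 5: forces a choice: either x = 3 or y = 5
  - y < 5: bounds one variable relative to a constant

Split on the disjunction (x = 3 OR y = 5):
  • If x = 3: the equation forces y = 13, which contradicts the bound y ≤ 4.
  • If y = 5: this contradicts the bound y ≤ 4.
Both branches are infeasible, so the system has no integer solution.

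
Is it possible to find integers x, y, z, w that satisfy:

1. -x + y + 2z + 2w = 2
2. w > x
Yes

Take x = -1, y = 1, z = 0, w = 0. Substituting into each constraint:
  (1) 1 + 1 + 2(0) + 2(0) = 2 ✓
  (2) 0 > -1 ✓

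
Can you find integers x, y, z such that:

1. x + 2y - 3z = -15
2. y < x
Yes

Take x = 3, y = 0, z = 6. Substituting into each constraint:
  (1) 3 + 2(0) - 3(6) = -15 ✓
  (2) 0 < 3 ✓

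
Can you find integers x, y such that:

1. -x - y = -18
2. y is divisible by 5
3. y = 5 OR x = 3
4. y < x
Yes

Take x = 13, y = 5. Substituting into each constraint:
  (1) (-13) + (-5) = -18 ✓
  (2) 5 = 5 × 1, remainder 0 ✓
  (3) y = 5, target 5 ✓ (first branch holds)
  (4) 5 < 13 ✓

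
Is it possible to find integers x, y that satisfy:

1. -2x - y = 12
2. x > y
Yes

Take x = -3, y = -6. Substituting into each constraint:
  (1) -2(-3) + 6 = 12 ✓
  (2) -3 > -6 ✓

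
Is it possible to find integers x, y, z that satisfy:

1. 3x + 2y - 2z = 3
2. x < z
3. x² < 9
Yes

Take x = -1, y = 3, z = 0. Substituting into each constraint:
  (1) 3(-1) + 2(3) - 2(0) = 3 ✓
  (2) -1 < 0 ✓
  (3) x² = (-1)² = 1, and 1 < 9 ✓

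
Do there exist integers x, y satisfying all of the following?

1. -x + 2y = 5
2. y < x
Yes

Take x = 7, y = 6. Substituting into each constraint:
  (1) (-7) + 2(6) = 5 ✓
  (2) 6 < 7 ✓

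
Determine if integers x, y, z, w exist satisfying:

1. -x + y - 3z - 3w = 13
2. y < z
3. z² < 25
Yes

Take x = 1, y = -1, z = 0, w = -5. Substituting into each constraint:
  (1) (-1) + (-1) - 3(0) - 3(-5) = 13 ✓
  (2) -1 < 0 ✓
  (3) z² = (0)² = 0, and 0 < 25 ✓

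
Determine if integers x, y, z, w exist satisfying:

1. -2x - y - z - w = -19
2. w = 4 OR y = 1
Yes

Take x = 7, y = 0, z = 1, w = 4. Substituting into each constraint:
  (1) -2(7) + 0 + (-1) + (-4) = -19 ✓
  (2) w = 4, target 4 ✓ (first branch holds)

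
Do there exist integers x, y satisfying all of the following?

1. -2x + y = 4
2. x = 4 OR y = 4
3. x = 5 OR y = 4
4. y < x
No

A contradictory subset is {-2x + y = 4, x = 5 OR y = 4, y < x}. No integer assignment can satisfy these jointly:

  - -2x + y = 4: is a linear equation tying the variables together
  - x = 5 OR y = 4: forces a choice: either x = 5 or y = 4
  - y < x: bounds one variable relative to another variable

Split on the disjunction (x = 5 OR y = 4):
  • If x = 5: the equation forces y = 14, giving (x, y) = (5, 14), which violates x > y.
  • If y = 4: the equation forces x = 0, giving (y, x) = (4, 0), which violates x > y.
Both branches are infeasible, so the system has no integer solution.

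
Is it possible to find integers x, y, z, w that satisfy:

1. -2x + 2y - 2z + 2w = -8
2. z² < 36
Yes

Take x = 0, y = 0, z = 4, w = 0. Substituting into each constraint:
  (1) -2(0) + 2(0) - 2(4) + 2(0) = -8 ✓
  (2) z² = (4)² = 16, and 16 < 36 ✓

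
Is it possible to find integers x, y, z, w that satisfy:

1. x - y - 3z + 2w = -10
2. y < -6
Yes

Take x = -17, y = -7, z = 0, w = 0. Substituting into each constraint:
  (1) (-17) + 7 - 3(0) + 2(0) = -10 ✓
  (2) -7 < -6 ✓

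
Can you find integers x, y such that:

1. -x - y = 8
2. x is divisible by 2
Yes

Take x = 0, y = -8. Substituting into each constraint:
  (1) 0 + 8 = 8 ✓
  (2) 0 = 2 × 0, remainder 0 ✓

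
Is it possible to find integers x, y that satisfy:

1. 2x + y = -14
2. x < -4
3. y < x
No

The full constraint system is jointly infeasible over the integers. Each constraint and what it forces:

  - 2x + y = -14: is a linear equation tying the variables together
  - x < -4: bounds one variable relative to a constant
  - y < x: bounds one variable relative to another variable

Propagating the comparison: y < x and x ≤ -5 give y ≤ -6. Range argument: with x ∈ [−∞, -5], y ∈ [−∞, -6], the left side of the equation is at most -16, but the right side is -14 > -16. No integer solution exists.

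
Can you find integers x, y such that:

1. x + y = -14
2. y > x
Yes

Take x = -14, y = 0. Substituting into each constraint:
  (1) (-14) + 0 = -14 ✓
  (2) 0 > -14 ✓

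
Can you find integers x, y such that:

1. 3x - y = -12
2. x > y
Yes

Take x = -7, y = -9. Substituting into each constraint:
  (1) 3(-7) + 9 = -12 ✓
  (2) -7 > -9 ✓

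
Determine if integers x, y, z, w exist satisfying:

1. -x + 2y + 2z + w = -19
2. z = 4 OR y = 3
Yes

Take x = 35, y = 3, z = 5, w = 0. Substituting into each constraint:
  (1) (-35) + 2(3) + 2(5) + 0 = -19 ✓
  (2) y = 3, target 3 ✓ (second branch holds)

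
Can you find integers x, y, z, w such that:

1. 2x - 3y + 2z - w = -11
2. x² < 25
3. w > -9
Yes

Take x = 0, y = 0, z = 0, w = 11. Substituting into each constraint:
  (1) 2(0) - 3(0) + 2(0) + (-11) = -11 ✓
  (2) x² = (0)² = 0, and 0 < 25 ✓
  (3) 11 > -9 ✓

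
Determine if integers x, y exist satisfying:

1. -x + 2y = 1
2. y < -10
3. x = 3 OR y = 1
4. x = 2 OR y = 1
No

A contradictory subset is {-x + 2y = 1, y < -10, x = 2 OR y = 1}. No integer assignment can satisfy these jointly:

  - -x + 2y = 1: is a linear equation tying the variables together
  - y < -10: bounds one variable relative to a constant
  - x = 2 OR y = 1: forces a choice: either x = 2 or y = 1

Split on the disjunction (x = 2 OR y = 1):
  • If x = 2: with x = 2, every remaining term of the linear equation is divisible by 2, so the left side is ≡ 0 (mod 2); but the right side 3 ≡ 1 (mod 2). No integers can satisfy it.
  • If y = 1: this contradicts the bound y ≤ -11.
Both branches are infeasible, so the system has no integer solution.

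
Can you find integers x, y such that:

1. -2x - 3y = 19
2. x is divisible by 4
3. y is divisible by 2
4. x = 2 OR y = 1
No

A contradictory subset is {-2x - 3y = 19, y is divisible by 2, x = 2 OR y = 1}. No integer assignment can satisfy these jointly:

  - -2x - 3y = 19: is a linear equation tying the variables together
  - y is divisible by 2: restricts y to multiples of 2
  - x = 2 OR y = 1: forces a choice: either x = 2 or y = 1

Modular obstruction: writing y = 2y', every remaining term of the linear equation is divisible by 2, so the left side is ≡ 0 (mod 2); but the right side 19 ≡ 1 (mod 2). No integers can satisfy it.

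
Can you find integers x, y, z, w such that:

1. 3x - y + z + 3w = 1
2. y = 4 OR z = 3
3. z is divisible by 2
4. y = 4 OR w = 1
Yes

Take x = 3, y = 4, z = -4, w = 0. Substituting into each constraint:
  (1) 3(3) + (-4) + (-4) + 3(0) = 1 ✓
  (2) y = 4, target 4 ✓ (first branch holds)
  (3) -4 = 2 × -2, remainder 0 ✓
  (4) y = 4, target 4 ✓ (first branch holds)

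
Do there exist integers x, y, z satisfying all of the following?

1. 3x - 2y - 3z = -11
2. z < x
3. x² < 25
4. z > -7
Yes

Take x = 0, y = 7, z = -1. Substituting into each constraint:
  (1) 3(0) - 2(7) - 3(-1) = -11 ✓
  (2) -1 < 0 ✓
  (3) x² = (0)² = 0, and 0 < 25 ✓
  (4) -1 > -7 ✓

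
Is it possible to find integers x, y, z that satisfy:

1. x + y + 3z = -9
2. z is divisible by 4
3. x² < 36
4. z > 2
Yes

Take x = 2, y = -23, z = 4. Substituting into each constraint:
  (1) 2 + (-23) + 3(4) = -9 ✓
  (2) 4 = 4 × 1, remainder 0 ✓
  (3) x² = (2)² = 4, and 4 < 36 ✓
  (4) 4 > 2 ✓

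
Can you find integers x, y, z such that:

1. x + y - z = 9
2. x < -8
Yes

Take x = -9, y = 0, z = -18. Substituting into each constraint:
  (1) (-9) + 0 + 18 = 9 ✓
  (2) -9 < -8 ✓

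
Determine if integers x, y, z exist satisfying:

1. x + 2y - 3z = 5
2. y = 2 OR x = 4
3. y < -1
Yes

Take x = 4, y = -4, z = -3. Substituting into each constraint:
  (1) 4 + 2(-4) - 3(-3) = 5 ✓
  (2) x = 4, target 4 ✓ (second branch holds)
  (3) -4 < -1 ✓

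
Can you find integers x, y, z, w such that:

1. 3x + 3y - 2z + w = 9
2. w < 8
Yes

Take x = 0, y = 0, z = -1, w = 7. Substituting into each constraint:
  (1) 3(0) + 3(0) - 2(-1) + 7 = 9 ✓
  (2) 7 < 8 ✓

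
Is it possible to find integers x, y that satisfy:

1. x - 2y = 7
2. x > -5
Yes

Take x = 1, y = -3. Substituting into each constraint:
  (1) 1 - 2(-3) = 7 ✓
  (2) 1 > -5 ✓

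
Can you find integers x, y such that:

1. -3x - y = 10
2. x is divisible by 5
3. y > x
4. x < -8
Yes

Take x = -10, y = 20. Substituting into each constraint:
  (1) -3(-10) + (-20) = 10 ✓
  (2) -10 = 5 × -2, remainder 0 ✓
  (3) 20 > -10 ✓
  (4) -10 < -8 ✓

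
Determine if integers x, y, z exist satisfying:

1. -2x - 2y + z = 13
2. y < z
Yes

Take x = -6, y = 0, z = 1. Substituting into each constraint:
  (1) -2(-6) - 2(0) + 1 = 13 ✓
  (2) 0 < 1 ✓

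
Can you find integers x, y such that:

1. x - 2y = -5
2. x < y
Yes

Take x = 3, y = 4. Substituting into each constraint:
  (1) 3 - 2(4) = -5 ✓
  (2) 3 < 4 ✓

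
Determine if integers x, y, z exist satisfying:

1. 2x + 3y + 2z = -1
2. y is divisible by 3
Yes

Take x = 5, y = -3, z = -1. Substituting into each constraint:
  (1) 2(5) + 3(-3) + 2(-1) = -1 ✓
  (2) -3 = 3 × -1, remainder 0 ✓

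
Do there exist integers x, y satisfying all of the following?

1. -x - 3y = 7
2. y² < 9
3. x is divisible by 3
No

A contradictory subset is {-x - 3y = 7, x is divisible by 3}. No integer assignment can satisfy these jointly:

  - -x - 3y = 7: is a linear equation tying the variables together
  - x is divisible by 3: restricts x to multiples of 3

Modular obstruction: writing x = 3x', every remaining term of the linear equation is divisible by 3, so the left side is ≡ 0 (mod 3); but the right side 7 ≡ 1 (mod 3). No integers can satisfy it.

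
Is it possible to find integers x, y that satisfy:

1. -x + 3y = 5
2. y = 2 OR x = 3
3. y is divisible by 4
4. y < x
No

A contradictory subset is {-x + 3y = 5, y = 2 OR x = 3, y < x}. No integer assignment can satisfy these jointly:

  - -x + 3y = 5: is a linear equation tying the variables together
  - y = 2 OR x = 3: forces a choice: either y = 2 or x = 3
  - y < x: bounds one variable relative to another variable

Split on the disjunction (y = 2 OR x = 3):
  • If y = 2: the equation forces x = 1, giving (y, x) = (2, 1), which violates x > y.
  • If x = 3: with x = 3, every remaining term of the linear equation is divisible by 3, so the left side is ≡ 0 (mod 3); but the right side 8 ≡ 2 (mod 3). No integers can satisfy it.
Both branches are infeasible, so the system has no integer solution.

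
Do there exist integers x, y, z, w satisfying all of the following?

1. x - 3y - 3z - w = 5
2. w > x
Yes

Take x = 0, y = 0, z = -2, w = 1. Substituting into each constraint:
  (1) 0 - 3(0) - 3(-2) + (-1) = 5 ✓
  (2) 1 > 0 ✓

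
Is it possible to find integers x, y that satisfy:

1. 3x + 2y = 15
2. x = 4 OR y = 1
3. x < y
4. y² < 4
No

A contradictory subset is {3x + 2y = 15, x = 4 OR y = 1, x < y}. No integer assignment can satisfy these jointly:

  - 3x + 2y = 15: is a linear equation tying the variables together
  - x = 4 OR y = 1: forces a choice: either x = 4 or y = 1
  - x < y: bounds one variable relative to another variable

Split on the disjunction (x = 4 OR y = 1):
  • If x = 4: with x = 4, every remaining term of the linear equation is divisible by 2, so the left side is ≡ 0 (mod 2); but the right side 3 ≡ 1 (mod 2). No integers can satisfy it.
  • If y = 1: with y = 1, every remaining term of the linear equation is divisible by 3, so the left side is ≡ 0 (mod 3); but the right side 13 ≡ 1 (mod 3). No integers can satisfy it.
Both branches are infeasible, so the system has no integer solution.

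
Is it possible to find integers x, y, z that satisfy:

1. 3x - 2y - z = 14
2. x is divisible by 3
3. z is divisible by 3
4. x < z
Yes

Take x = 0, y = -10, z = 6. Substituting into each constraint:
  (1) 3(0) - 2(-10) + (-6) = 14 ✓
  (2) 0 = 3 × 0, remainder 0 ✓
  (3) 6 = 3 × 2, remainder 0 ✓
  (4) 0 < 6 ✓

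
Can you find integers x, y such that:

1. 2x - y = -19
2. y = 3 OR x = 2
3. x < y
Yes

Take x = 2, y = 23. Substituting into each constraint:
  (1) 2(2) + (-23) = -19 ✓
  (2) x = 2, target 2 ✓ (second branch holds)
  (3) 2 < 23 ✓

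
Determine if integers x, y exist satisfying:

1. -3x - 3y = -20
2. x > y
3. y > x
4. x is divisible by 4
No

Even the single constraint (-3x - 3y = -20) is infeasible over the integers.

  - -3x - 3y = -20: every term on the left is divisible by 3, so the LHS ≡ 0 (mod 3), but the RHS -20 is not — no integer solution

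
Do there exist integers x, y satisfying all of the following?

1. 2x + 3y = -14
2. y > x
Yes

Take x = -7, y = 0. Substituting into each constraint:
  (1) 2(-7) + 3(0) = -14 ✓
  (2) 0 > -7 ✓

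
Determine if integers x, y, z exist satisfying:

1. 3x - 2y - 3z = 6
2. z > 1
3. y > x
Yes

Take x = 14, y = 15, z = 2. Substituting into each constraint:
  (1) 3(14) - 2(15) - 3(2) = 6 ✓
  (2) 2 > 1 ✓
  (3) 15 > 14 ✓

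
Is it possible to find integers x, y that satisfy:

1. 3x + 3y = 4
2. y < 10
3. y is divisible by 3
No

Even the single constraint (3x + 3y = 4) is infeasible over the integers.

  - 3x + 3y = 4: every term on the left is divisible by 3, so the LHS ≡ 0 (mod 3), but the RHS 4 is not — no integer solution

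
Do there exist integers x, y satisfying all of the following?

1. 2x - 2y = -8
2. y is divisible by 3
Yes

Take x = -4, y = 0. Substituting into each constraint:
  (1) 2(-4) - 2(0) = -8 ✓
  (2) 0 = 3 × 0, remainder 0 ✓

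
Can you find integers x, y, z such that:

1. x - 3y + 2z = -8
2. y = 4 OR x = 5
Yes

Take x = 0, y = 4, z = 2. Substituting into each constraint:
  (1) 0 - 3(4) + 2(2) = -8 ✓
  (2) y = 4, target 4 ✓ (first branch holds)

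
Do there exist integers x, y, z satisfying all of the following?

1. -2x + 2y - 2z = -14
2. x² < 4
Yes

Take x = 0, y = -7, z = 0. Substituting into each constraint:
  (1) -2(0) + 2(-7) - 2(0) = -14 ✓
  (2) x² = (0)² = 0, and 0 < 4 ✓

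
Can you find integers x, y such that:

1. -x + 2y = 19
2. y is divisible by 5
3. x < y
Yes

Take x = -19, y = 0. Substituting into each constraint:
  (1) 19 + 2(0) = 19 ✓
  (2) 0 = 5 × 0, remainder 0 ✓
  (3) -19 < 0 ✓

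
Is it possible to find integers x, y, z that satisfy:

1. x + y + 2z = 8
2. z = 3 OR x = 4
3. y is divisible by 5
Yes

Take x = 4, y = 0, z = 2. Substituting into each constraint:
  (1) 4 + 0 + 2(2) = 8 ✓
  (2) x = 4, target 4 ✓ (second branch holds)
  (3) 0 = 5 × 0, remainder 0 ✓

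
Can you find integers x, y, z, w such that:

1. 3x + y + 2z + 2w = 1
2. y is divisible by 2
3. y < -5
Yes

Take x = 1, y = -6, z = 0, w = 2. Substituting into each constraint:
  (1) 3(1) + (-6) + 2(0) + 2(2) = 1 ✓
  (2) -6 = 2 × -3, remainder 0 ✓
  (3) -6 < -5 ✓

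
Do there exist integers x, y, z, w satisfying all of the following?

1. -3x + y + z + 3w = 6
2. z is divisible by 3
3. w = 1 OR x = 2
Yes

Take x = 2, y = 0, z = 0, w = 4. Substituting into each constraint:
  (1) -3(2) + 0 + 0 + 3(4) = 6 ✓
  (2) 0 = 3 × 0, remainder 0 ✓
  (3) x = 2, target 2 ✓ (second branch holds)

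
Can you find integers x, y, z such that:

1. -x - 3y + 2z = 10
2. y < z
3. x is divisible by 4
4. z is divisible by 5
Yes

Take x = 8, y = -6, z = 0. Substituting into each constraint:
  (1) (-8) - 3(-6) + 2(0) = 10 ✓
  (2) -6 < 0 ✓
  (3) 8 = 4 × 2, remainder 0 ✓
  (4) 0 = 5 × 0, remainder 0 ✓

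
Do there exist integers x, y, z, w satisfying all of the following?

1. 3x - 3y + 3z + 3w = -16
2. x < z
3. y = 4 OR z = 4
No

Even the single constraint (3x - 3y + 3z + 3w = -16) is infeasible over the integers.

  - 3x - 3y + 3z + 3w = -16: every term on the left is divisible by 3, so the LHS ≡ 0 (mod 3), but the RHS -16 is not — no integer solution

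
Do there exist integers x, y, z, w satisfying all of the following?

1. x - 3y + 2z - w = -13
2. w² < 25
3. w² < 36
Yes

Take x = -13, y = 0, z = 0, w = 0. Substituting into each constraint:
  (1) (-13) - 3(0) + 2(0) + 0 = -13 ✓
  (2) w² = (0)² = 0, and 0 < 25 ✓
  (3) w² = (0)² = 0, and 0 < 36 ✓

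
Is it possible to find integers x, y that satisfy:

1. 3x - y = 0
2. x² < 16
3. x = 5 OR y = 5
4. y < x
No

A contradictory subset is {3x - y = 0, x = 5 OR y = 5, y < x}. No integer assignment can satisfy these jointly:

  - 3x - y = 0: is a linear equation tying the variables together
  - x = 5 OR y = 5: forces a choice: either x = 5 or y = 5
  - y < x: bounds one variable relative to another variable

Split on the disjunction (x = 5 OR y = 5):
  • If x = 5: the equation forces y = 15, giving (x, y) = (5, 15), which violates x > y.
  • If y = 5: with y = 5, every remaining term of the linear equation is divisible by 3, so the left side is ≡ 0 (mod 3); but the right side 5 ≡ 2 (mod 3). No integers can satisfy it.
Both branches are infeasible, so the system has no integer solution.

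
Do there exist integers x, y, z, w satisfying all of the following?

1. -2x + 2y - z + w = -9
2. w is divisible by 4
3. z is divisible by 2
No

The full constraint system is jointly infeasible over the integers. Each constraint and what it forces:

  - -2x + 2y - z + w = -9: is a linear equation tying the variables together
  - w is divisible by 4: restricts w to multiples of 4
  - z is divisible by 2: restricts z to multiples of 2

Modular obstruction: writing z = 2z' and writing w = 4w', every remaining term of the linear equation is divisible by 2, so the left side is ≡ 0 (mod 2); but the right side -9 ≡ 1 (mod 2). No integers can satisfy it.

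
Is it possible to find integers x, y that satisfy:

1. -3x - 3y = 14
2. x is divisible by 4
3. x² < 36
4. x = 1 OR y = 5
No

Even the single constraint (-3x - 3y = 14) is infeasible over the integers.

  - -3x - 3y = 14: every term on the left is divisible by 3, so the LHS ≡ 0 (mod 3), but the RHS 14 is not — no integer solution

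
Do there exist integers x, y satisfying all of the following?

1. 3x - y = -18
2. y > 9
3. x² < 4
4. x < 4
Yes

Take x = 0, y = 18. Substituting into each constraint:
  (1) 3(0) + (-18) = -18 ✓
  (2) 18 > 9 ✓
  (3) x² = (0)² = 0, and 0 < 4 ✓
  (4) 0 < 4 ✓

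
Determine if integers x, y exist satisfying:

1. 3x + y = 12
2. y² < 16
Yes

Take x = 4, y = 0. Substituting into each constraint:
  (1) 3(4) + 0 = 12 ✓
  (2) y² = (0)² = 0, and 0 < 16 ✓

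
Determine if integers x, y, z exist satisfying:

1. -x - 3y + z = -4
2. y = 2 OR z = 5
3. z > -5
Yes

Take x = -2, y = 2, z = 0. Substituting into each constraint:
  (1) 2 - 3(2) + 0 = -4 ✓
  (2) y = 2, target 2 ✓ (first branch holds)
  (3) 0 > -5 ✓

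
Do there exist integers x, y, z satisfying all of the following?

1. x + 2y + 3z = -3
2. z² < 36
Yes

Take x = -3, y = 0, z = 0. Substituting into each constraint:
  (1) (-3) + 2(0) + 3(0) = -3 ✓
  (2) z² = (0)² = 0, and 0 < 36 ✓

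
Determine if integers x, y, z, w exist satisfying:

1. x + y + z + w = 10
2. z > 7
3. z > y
Yes

Take x = 2, y = 0, z = 8, w = 0. Substituting into each constraint:
  (1) 2 + 0 + 8 + 0 = 10 ✓
  (2) 8 > 7 ✓
  (3) 8 > 0 ✓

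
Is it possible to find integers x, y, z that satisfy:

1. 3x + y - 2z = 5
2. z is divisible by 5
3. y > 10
Yes

Take x = -2, y = 11, z = 0. Substituting into each constraint:
  (1) 3(-2) + 11 - 2(0) = 5 ✓
  (2) 0 = 5 × 0, remainder 0 ✓
  (3) 11 > 10 ✓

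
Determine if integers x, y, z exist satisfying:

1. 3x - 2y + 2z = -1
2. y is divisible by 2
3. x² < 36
Yes

Take x = -1, y = 0, z = 1. Substituting into each constraint:
  (1) 3(-1) - 2(0) + 2(1) = -1 ✓
  (2) 0 = 2 × 0, remainder 0 ✓
  (3) x² = (-1)² = 1, and 1 < 36 ✓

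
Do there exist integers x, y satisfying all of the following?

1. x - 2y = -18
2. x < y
Yes

Take x = -18, y = 0. Substituting into each constraint:
  (1) (-18) - 2(0) = -18 ✓
  (2) -18 < 0 ✓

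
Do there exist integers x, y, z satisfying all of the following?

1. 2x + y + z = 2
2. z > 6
Yes

Take x = 0, y = -5, z = 7. Substituting into each constraint:
  (1) 2(0) + (-5) + 7 = 2 ✓
  (2) 7 > 6 ✓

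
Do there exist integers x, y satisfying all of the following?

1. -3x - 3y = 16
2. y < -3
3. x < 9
No

Even the single constraint (-3x - 3y = 16) is infeasible over the integers.

  - -3x - 3y = 16: every term on the left is divisible by 3, so the LHS ≡ 0 (mod 3), but the RHS 16 is not — no integer solution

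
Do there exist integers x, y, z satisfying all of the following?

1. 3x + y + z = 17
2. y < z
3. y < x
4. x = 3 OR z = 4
Yes

Take x = 3, y = 2, z = 6. Substituting into each constraint:
  (1) 3(3) + 2 + 6 = 17 ✓
  (2) 2 < 6 ✓
  (3) 2 < 3 ✓
  (4) x = 3, target 3 ✓ (first branch holds)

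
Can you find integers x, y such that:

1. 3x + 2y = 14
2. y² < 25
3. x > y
Yes

Take x = 4, y = 1. Substituting into each constraint:
  (1) 3(4) + 2(1) = 14 ✓
  (2) y² = (1)² = 1, and 1 < 25 ✓
  (3) 4 > 1 ✓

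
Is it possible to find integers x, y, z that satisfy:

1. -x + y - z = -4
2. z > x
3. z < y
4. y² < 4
No

The full constraint system is jointly infeasible over the integers. Each constraint and what it forces:

  - -x + y - z = -4: is a linear equation tying the variables together
  - z > x: bounds one variable relative to another variable
  - z < y: bounds one variable relative to another variable
  - y² < 4: restricts y to |y| ≤ 1

Propagating the comparisons: z < y and y ≤ 1 give z ≤ 0; x < z and z ≤ 0 give x ≤ -1. Range argument: with x ∈ [−∞, -1], y ∈ [-1, 1], z ∈ [−∞, 0], the left side of the equation is at least 0, but the right side is -4 < 0. No integer solution exists.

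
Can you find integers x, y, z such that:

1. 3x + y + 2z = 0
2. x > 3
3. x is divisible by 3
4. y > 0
Yes

Take x = 6, y = 2, z = -10. Substituting into each constraint:
  (1) 3(6) + 2 + 2(-10) = 0 ✓
  (2) 6 > 3 ✓
  (3) 6 = 3 × 2, remainder 0 ✓
  (4) 2 > 0 ✓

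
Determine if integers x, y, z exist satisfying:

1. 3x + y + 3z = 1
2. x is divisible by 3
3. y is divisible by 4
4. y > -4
Yes

Take x = 0, y = 4, z = -1. Substituting into each constraint:
  (1) 3(0) + 4 + 3(-1) = 1 ✓
  (2) 0 = 3 × 0, remainder 0 ✓
  (3) 4 = 4 × 1, remainder 0 ✓
  (4) 4 > -4 ✓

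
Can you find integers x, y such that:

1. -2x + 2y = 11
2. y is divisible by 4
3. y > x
No

Even the single constraint (-2x + 2y = 11) is infeasible over the integers.

  - -2x + 2y = 11: every term on the left is divisible by 2, so the LHS ≡ 0 (mod 2), but the RHS 11 is not — no integer solution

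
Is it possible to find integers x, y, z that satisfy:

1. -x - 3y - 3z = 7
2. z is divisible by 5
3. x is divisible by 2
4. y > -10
Yes

Take x = 2, y = -3, z = 0. Substituting into each constraint:
  (1) (-2) - 3(-3) - 3(0) = 7 ✓
  (2) 0 = 5 × 0, remainder 0 ✓
  (3) 2 = 2 × 1, remainder 0 ✓
  (4) -3 > -10 ✓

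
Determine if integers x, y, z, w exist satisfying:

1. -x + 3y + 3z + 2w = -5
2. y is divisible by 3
Yes

Take x = 1, y = 0, z = 0, w = -2. Substituting into each constraint:
  (1) (-1) + 3(0) + 3(0) + 2(-2) = -5 ✓
  (2) 0 = 3 × 0, remainder 0 ✓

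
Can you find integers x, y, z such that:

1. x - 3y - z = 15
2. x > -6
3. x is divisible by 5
Yes

Take x = 0, y = 0, z = -15. Substituting into each constraint:
  (1) 0 - 3(0) + 15 = 15 ✓
  (2) 0 > -6 ✓
  (3) 0 = 5 × 0, remainder 0 ✓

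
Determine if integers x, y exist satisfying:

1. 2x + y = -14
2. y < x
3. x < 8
Yes

Take x = -4, y = -6. Substituting into each constraint:
  (1) 2(-4) + (-6) = -14 ✓
  (2) -6 < -4 ✓
  (3) -4 < 8 ✓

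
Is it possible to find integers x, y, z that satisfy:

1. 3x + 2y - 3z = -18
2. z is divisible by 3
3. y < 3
Yes

Take x = 0, y = -9, z = 0. Substituting into each constraint:
  (1) 3(0) + 2(-9) - 3(0) = -18 ✓
  (2) 0 = 3 × 0, remainder 0 ✓
  (3) -9 < 3 ✓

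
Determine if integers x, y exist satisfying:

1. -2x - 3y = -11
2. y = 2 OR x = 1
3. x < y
Yes

Take x = 1, y = 3. Substituting into each constraint:
  (1) -2(1) - 3(3) = -11 ✓
  (2) x = 1, target 1 ✓ (second branch holds)
  (3) 1 < 3 ✓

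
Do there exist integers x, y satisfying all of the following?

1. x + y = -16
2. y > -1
Yes

Take x = -16, y = 0. Substituting into each constraint:
  (1) (-16) + 0 = -16 ✓
  (2) 0 > -1 ✓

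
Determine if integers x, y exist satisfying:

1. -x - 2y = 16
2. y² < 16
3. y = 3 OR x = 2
Yes

Take x = -22, y = 3. Substituting into each constraint:
  (1) 22 - 2(3) = 16 ✓
  (2) y² = (3)² = 9, and 9 < 16 ✓
  (3) y = 3, target 3 ✓ (first branch holds)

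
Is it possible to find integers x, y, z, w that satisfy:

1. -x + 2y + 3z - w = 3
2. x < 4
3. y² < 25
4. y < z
Yes

Take x = 0, y = 0, z = 1, w = 0. Substituting into each constraint:
  (1) 0 + 2(0) + 3(1) + 0 = 3 ✓
  (2) 0 < 4 ✓
  (3) y² = (0)² = 0, and 0 < 25 ✓
  (4) 0 < 1 ✓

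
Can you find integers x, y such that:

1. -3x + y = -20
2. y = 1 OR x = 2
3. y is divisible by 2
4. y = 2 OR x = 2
Yes

Take x = 2, y = -14. Substituting into each constraint:
  (1) -3(2) + (-14) = -20 ✓
  (2) x = 2, target 2 ✓ (second branch holds)
  (3) -14 = 2 × -7, remainder 0 ✓
  (4) x = 2, target 2 ✓ (second branch holds)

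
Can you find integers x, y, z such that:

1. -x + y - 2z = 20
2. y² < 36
Yes

Take x = 0, y = 0, z = -10. Substituting into each constraint:
  (1) 0 + 0 - 2(-10) = 20 ✓
  (2) y² = (0)² = 0, and 0 < 36 ✓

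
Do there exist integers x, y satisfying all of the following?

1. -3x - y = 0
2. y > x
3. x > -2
Yes

Take x = -1, y = 3. Substituting into each constraint:
  (1) -3(-1) + (-3) = 0 ✓
  (2) 3 > -1 ✓
  (3) -1 > -2 ✓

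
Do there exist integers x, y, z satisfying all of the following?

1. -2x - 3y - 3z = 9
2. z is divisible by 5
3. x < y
Yes

Take x = 0, y = 2, z = -5. Substituting into each constraint:
  (1) -2(0) - 3(2) - 3(-5) = 9 ✓
  (2) -5 = 5 × -1, remainder 0 ✓
  (3) 0 < 2 ✓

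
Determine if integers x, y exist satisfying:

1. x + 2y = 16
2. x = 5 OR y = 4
Yes

Take x = 8, y = 4. Substituting into each constraint:
  (1) 8 + 2(4) = 16 ✓
  (2) y = 4, target 4 ✓ (second branch holds)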